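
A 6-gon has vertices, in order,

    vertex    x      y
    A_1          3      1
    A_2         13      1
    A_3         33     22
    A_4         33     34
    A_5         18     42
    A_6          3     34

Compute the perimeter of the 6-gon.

118

|A_1A_2| = √((10)² + (0)²) = √100 = 10
|A_2A_3| = √((20)² + (21)²) = √841 = 29
|A_3A_4| = √((0)² + (12)²) = √144 = 12
|A_4A_5| = √((-15)² + (8)²) = √289 = 17
|A_5A_6| = √((-15)² + (-8)²) = √289 = 17
|A_6A_1| = √((0)² + (-33)²) = √1089 = 33
Perimeter = 10 + 29 + 12 + 17 + 17 + 33 = 118.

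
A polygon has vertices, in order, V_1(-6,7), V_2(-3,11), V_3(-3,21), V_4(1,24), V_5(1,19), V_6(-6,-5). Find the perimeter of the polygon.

62

|V_1V_2| = √((3)² + (4)²) = √25 = 5
|V_2V_3| = √((0)² + (10)²) = √100 = 10
|V_3V_4| = √((4)² + (3)²) = √25 = 5
|V_4V_5| = √((0)² + (-5)²) = √25 = 5
|V_5V_6| = √((-7)² + (-24)²) = √625 = 25
|V_6V_1| = √((0)² + (12)²) = √144 = 12
Perimeter = 5 + 10 + 5 + 5 + 25 + 12 = 62.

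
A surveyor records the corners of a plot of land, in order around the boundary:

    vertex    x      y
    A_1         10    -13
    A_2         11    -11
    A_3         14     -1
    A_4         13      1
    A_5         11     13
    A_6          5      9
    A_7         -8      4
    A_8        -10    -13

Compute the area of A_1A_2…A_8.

A_1→A_2: (10)(-11) − (11)(-13) = 33
A_2→A_3: (11)(-1) − (14)(-11) = 143
A_3→A_4: (14)(1) − (13)(-1) = 27
A_4→A_5: (13)(13) − (11)(1) = 158
A_5→A_6: (11)(9) − (5)(13) = 34
A_6→A_7: (5)(4) − (-8)(9) = 92
A_7→A_8: (-8)(-13) − (-10)(4) = 144
A_8→A_1: (-10)(-13) − (10)(-13) = 260
Σ = 891
Area = |Σ|/2 = 445.5.

445.5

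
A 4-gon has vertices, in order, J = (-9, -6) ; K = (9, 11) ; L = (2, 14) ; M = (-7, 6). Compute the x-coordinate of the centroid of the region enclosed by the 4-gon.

Apply the shoelace (surveyor's) formula. First the cross-terms c_i = x_i·y_{i+1} − x_{i+1}·y_i:
  -45, 104, 110, 96  ⇒  2A = 265, A = 132.5.
Then Σ (x_i + x_{i+1})·c_i = -942, so x̄ = -942 / (6·132.5) = -314/265.

-314/265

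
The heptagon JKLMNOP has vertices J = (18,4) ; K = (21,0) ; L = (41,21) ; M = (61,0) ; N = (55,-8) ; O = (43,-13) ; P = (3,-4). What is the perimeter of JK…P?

|JK| = √((3)² + (-4)²) = √25 = 5
|KL| = √((20)² + (21)²) = √841 = 29
|LM| = √((20)² + (-21)²) = √841 = 29
|MN| = √((-6)² + (-8)²) = √100 = 10
|NO| = √((-12)² + (-5)²) = √169 = 13
|OP| = √((-40)² + (9)²) = √1681 = 41
|PJ| = √((15)² + (8)²) = √289 = 17
Perimeter = 5 + 29 + 29 + 10 + 13 + 41 + 17 = 144.

144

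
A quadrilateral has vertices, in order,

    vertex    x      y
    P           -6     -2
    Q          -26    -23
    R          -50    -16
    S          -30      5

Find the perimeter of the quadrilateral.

|PQ| = √((-20)² + (-21)²) = √841 = 29
|QR| = √((-24)² + (7)²) = √625 = 25
|RS| = √((20)² + (21)²) = √841 = 29
|SP| = √((24)² + (-7)²) = √625 = 25
Perimeter = 29 + 25 + 29 + 25 = 108.

108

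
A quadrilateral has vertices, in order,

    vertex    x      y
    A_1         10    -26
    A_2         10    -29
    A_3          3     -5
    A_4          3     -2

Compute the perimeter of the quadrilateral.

56

|A_1A_2| = √((0)² + (-3)²) = √9 = 3
|A_2A_3| = √((-7)² + (24)²) = √625 = 25
|A_3A_4| = √((0)² + (3)²) = √9 = 3
|A_4A_1| = √((7)² + (-24)²) = √625 = 25
Perimeter = 3 + 25 + 3 + 25 = 56.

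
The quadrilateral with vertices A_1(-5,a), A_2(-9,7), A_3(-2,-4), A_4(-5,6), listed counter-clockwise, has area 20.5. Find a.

7

Write out the shoelace sum; only the two edges meeting at A_1 involve a:
2·Area = [((-5)·a − (-5)·6) + ((-5)·7 − (-9)·a)] + 18
       = 4·a + 13 = 41
⇒ a = 7.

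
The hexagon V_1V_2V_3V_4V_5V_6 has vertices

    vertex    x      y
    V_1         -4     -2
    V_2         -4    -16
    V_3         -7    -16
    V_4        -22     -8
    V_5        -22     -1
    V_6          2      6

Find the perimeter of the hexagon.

76

|V_1V_2| = √((0)² + (-14)²) = √196 = 14
|V_2V_3| = √((-3)² + (0)²) = √9 = 3
|V_3V_4| = √((-15)² + (8)²) = √289 = 17
|V_4V_5| = √((0)² + (7)²) = √49 = 7
|V_5V_6| = √((24)² + (7)²) = √625 = 25
|V_6V_1| = √((-6)² + (-8)²) = √100 = 10
Perimeter = 14 + 3 + 17 + 7 + 25 + 10 = 76.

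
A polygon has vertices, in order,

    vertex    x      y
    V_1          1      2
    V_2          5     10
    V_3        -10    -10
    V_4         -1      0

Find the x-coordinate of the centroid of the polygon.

-70/57

Apply the shoelace (surveyor's) formula. First the cross-terms c_i = x_i·y_{i+1} − x_{i+1}·y_i:
  0, 50, -10, -2  ⇒  2A = 38, A = 19.
Then Σ (x_i + x_{i+1})·c_i = -140, so x̄ = -140 / (6·19) = -70/57.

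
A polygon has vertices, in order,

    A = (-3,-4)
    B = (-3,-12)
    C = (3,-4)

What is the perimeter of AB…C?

|AB| = √((0)² + (-8)²) = √64 = 8
|BC| = √((6)² + (8)²) = √100 = 10
|CA| = √((-6)² + (0)²) = √36 = 6
Perimeter = 8 + 10 + 6 = 24.

24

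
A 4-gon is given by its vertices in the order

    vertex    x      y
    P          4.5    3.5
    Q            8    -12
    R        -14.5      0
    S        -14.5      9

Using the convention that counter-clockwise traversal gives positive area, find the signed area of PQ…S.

Σ = (-82) + (-174) + (-130.5) + (-91.25) = -477.75
Signed area = Σ/2 = -238.875 (negative ⇒ clockwise traversal).

-238.875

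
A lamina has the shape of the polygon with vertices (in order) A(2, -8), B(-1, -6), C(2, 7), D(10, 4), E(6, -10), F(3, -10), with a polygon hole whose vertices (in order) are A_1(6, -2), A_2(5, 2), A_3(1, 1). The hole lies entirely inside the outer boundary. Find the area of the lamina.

109

Outer boundary:
Apply Gauss's area formula: 2A = Σ (x_i·y_{i+1} − x_{i+1}·y_i), indices taken mod 6.
A→B: (2)(-6) − (-1)(-8) = -20
B→C: (-1)(7) − (2)(-6) = 5
C→D: (2)(4) − (10)(7) = -62
D→E: (10)(-10) − (6)(4) = -124
E→F: (6)(-10) − (3)(-10) = -30
F→A: (3)(-8) − (2)(-10) = -4
Σ = -235
Area = |Σ|/2 = 117.5.
Hole:
Apply the shoelace formula: 2A = Σ (x_i·y_{i+1} − x_{i+1}·y_i), indices taken mod 3.
Σ = (22) + (3) + (-8) = 17
Area = |Σ|/2 = 8.5.
Net area = 117.5 − 8.5 = 109.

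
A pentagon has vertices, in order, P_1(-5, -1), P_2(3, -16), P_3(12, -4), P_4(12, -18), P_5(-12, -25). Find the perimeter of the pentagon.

96

|P_1P_2| = √((8)² + (-15)²) = √289 = 17
|P_2P_3| = √((9)² + (12)²) = √225 = 15
|P_3P_4| = √((0)² + (-14)²) = √196 = 14
|P_4P_5| = √((-24)² + (-7)²) = √625 = 25
|P_5P_1| = √((7)² + (24)²) = √625 = 25
Perimeter = 17 + 15 + 14 + 25 + 25 = 96.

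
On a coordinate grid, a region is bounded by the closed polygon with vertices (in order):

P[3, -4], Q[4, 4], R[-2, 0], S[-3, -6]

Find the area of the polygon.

39

P→Q: (3)(4) − (4)(-4) = 28
Q→R: (4)(0) − (-2)(4) = 8
R→S: (-2)(-6) − (-3)(0) = 12
S→P: (-3)(-4) − (3)(-6) = 30
Σ = 78
Area = |Σ|/2 = 39.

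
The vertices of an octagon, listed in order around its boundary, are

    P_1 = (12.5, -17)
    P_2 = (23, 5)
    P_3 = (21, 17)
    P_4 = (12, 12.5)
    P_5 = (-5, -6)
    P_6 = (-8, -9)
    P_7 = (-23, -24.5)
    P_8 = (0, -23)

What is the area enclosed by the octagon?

795.5

Σ = (453.5) + (286) + (58.5) + (-9.5) + (-3) + (-11) + (529) + (287.5) = 1591
Area = |Σ|/2 = 795.5.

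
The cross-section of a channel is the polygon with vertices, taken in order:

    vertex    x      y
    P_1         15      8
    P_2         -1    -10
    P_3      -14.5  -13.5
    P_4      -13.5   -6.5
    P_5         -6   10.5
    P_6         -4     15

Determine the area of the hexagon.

Cross-terms: -142, -131.5, -88, -180.75, -48, -257  ⇒  Σ = -847.25
Area = |Σ|/2 = 423.625.

423.625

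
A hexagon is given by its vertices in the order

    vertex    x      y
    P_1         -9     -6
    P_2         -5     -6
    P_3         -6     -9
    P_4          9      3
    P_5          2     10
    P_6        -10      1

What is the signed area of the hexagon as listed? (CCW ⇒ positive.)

175.5

Apply the surveyor's formula: 2A = Σ (x_i·y_{i+1} − x_{i+1}·y_i), indices taken mod 6.
Σ = (24) + (9) + (63) + (84) + (102) + (69) = 351
Signed area = Σ/2 = 175.5 (positive ⇒ counter-clockwise traversal).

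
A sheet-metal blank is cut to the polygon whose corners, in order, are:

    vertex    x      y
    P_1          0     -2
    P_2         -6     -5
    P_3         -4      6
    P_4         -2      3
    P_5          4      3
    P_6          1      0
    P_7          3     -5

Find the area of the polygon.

50

Apply Gauss's area formula: 2A = Σ (x_i·y_{i+1} − x_{i+1}·y_i), indices taken mod 7.
Σ = (-12) + (-56) + (0) + (-18) + (-3) + (-5) + (-6) = -100
Area = |Σ|/2 = 50.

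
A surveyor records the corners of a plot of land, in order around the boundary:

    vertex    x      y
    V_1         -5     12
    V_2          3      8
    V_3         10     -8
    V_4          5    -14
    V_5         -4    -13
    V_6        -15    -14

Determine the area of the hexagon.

Cross-terms: -76, -104, -100, -121, -139, -250  ⇒  Σ = -790
Area = |Σ|/2 = 395.

395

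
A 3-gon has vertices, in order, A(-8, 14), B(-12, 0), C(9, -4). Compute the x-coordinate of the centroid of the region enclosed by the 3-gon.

-11/3

Apply the shoelace formula. First the cross-terms c_i = x_i·y_{i+1} − x_{i+1}·y_i:
  168, 48, 94  ⇒  2A = 310, A = 155.
Then Σ (x_i + x_{i+1})·c_i = -3410, so x̄ = -3410 / (6·155) = -11/3.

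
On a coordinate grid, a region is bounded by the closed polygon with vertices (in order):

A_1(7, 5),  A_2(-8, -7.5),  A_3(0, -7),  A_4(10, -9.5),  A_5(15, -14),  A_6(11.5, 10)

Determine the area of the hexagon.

Σ = (-12.5) + (56) + (70) + (2.5) + (311) + (-12.5) = 414.5
Area = |Σ|/2 = 207.25.

207.25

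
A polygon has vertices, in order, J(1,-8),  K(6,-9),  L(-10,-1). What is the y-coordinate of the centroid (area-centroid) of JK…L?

-6

Apply the shoelace formula. First the cross-terms c_i = x_i·y_{i+1} − x_{i+1}·y_i:
  39, -96, 81  ⇒  2A = 24, A = 12.
Then Σ (y_i + y_{i+1})·c_i = -432, so ȳ = -432 / (6·12) = -6.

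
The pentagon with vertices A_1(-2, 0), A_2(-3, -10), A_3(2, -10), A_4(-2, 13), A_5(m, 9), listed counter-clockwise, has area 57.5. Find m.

-3

Write out the shoelace sum; only the two edges meeting at A_5 involve m:
2·Area = [((-2)·9 − m·13) + (m·0 − (-2)·9)] + 76
       = -13·m + 76 = 115
⇒ m = -3.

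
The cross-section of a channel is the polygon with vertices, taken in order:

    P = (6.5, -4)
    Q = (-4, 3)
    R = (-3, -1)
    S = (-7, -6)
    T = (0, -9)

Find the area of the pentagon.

74.5

P→Q: (6.5)(3) − (-4)(-4) = 3.5
Q→R: (-4)(-1) − (-3)(3) = 13
R→S: (-3)(-6) − (-7)(-1) = 11
S→T: (-7)(-9) − (0)(-6) = 63
T→P: (0)(-4) − (6.5)(-9) = 58.5
Σ = 149
Area = |Σ|/2 = 74.5.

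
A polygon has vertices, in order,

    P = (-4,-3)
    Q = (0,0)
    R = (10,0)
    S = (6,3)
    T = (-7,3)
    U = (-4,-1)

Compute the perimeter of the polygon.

|PQ| = √((4)² + (3)²) = √25 = 5
|QR| = √((10)² + (0)²) = √100 = 10
|RS| = √((-4)² + (3)²) = √25 = 5
|ST| = √((-13)² + (0)²) = √169 = 13
|TU| = √((3)² + (-4)²) = √25 = 5
|UP| = √((0)² + (-2)²) = √4 = 2
Perimeter = 5 + 10 + 5 + 13 + 5 + 2 = 40.

40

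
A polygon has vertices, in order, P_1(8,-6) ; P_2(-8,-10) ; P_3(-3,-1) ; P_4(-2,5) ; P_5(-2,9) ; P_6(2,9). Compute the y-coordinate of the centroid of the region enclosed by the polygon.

-242/177

Apply Gauss's area formula. First the cross-terms c_i = x_i·y_{i+1} − x_{i+1}·y_i:
  -128, -22, -17, -8, -36, -84  ⇒  2A = -295, A = -147.5.
Then Σ (y_i + y_{i+1})·c_i = 1210, so ȳ = 1210 / (6·(-147.5)) = -242/177.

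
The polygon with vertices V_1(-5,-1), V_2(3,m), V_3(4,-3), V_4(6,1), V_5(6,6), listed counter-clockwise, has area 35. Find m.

Write out the shoelace sum; only the two edges meeting at V_2 involve m:
2·Area = [((-5)·m − 3·(-1)) + (3·(-3) − 4·m)] + 76
       = -9·m + 70 = 70
⇒ m = 0.

0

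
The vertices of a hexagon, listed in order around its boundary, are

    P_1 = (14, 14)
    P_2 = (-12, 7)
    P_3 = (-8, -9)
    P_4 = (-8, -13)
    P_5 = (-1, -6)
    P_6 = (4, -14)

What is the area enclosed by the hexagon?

393.5

Σ = (266) + (164) + (32) + (35) + (38) + (252) = 787
Area = |Σ|/2 = 393.5.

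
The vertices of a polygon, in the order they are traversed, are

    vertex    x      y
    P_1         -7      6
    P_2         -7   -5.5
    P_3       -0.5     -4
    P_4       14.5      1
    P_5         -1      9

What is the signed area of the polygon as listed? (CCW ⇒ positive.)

175.875

Σ = (80.5) + (25.25) + (57.5) + (131.5) + (57) = 351.75
Signed area = Σ/2 = 175.875 (positive ⇒ counter-clockwise traversal).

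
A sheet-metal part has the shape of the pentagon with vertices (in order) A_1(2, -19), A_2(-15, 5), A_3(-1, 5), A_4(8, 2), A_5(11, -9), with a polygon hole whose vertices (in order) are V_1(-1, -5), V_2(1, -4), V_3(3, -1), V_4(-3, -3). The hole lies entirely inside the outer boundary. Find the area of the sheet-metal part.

326

Outer boundary:
Σ = (-275) + (-70) + (-42) + (-94) + (-191) = -672
Area = |Σ|/2 = 336.
Hole:
Cross-terms: 9, 11, -12, 12  ⇒  Σ = 20
Area = |Σ|/2 = 10.
Net area = 336 − 10 = 326.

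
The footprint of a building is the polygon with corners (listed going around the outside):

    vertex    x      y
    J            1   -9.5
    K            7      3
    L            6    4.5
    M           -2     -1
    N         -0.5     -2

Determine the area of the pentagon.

Apply Gauss's area formula: 2A = Σ (x_i·y_{i+1} − x_{i+1}·y_i), indices taken mod 5.
Cross-terms: 69.5, 13.5, 3, 3.5, 6.75  ⇒  Σ = 96.25
Area = |Σ|/2 = 48.125.

48.125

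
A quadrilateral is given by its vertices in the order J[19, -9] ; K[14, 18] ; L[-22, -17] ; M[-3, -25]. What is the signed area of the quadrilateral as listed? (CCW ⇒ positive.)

813.5

Apply Gauss's area formula: 2A = Σ (x_i·y_{i+1} − x_{i+1}·y_i), indices taken mod 4.
Cross-terms: 468, 158, 499, 502  ⇒  Σ = 1627
Signed area = Σ/2 = 813.5 (positive ⇒ counter-clockwise traversal).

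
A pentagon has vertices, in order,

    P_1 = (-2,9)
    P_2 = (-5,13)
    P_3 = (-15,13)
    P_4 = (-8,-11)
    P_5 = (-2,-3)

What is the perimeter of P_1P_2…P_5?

62

|P_1P_2| = √((-3)² + (4)²) = √25 = 5
|P_2P_3| = √((-10)² + (0)²) = √100 = 10
|P_3P_4| = √((7)² + (-24)²) = √625 = 25
|P_4P_5| = √((6)² + (8)²) = √100 = 10
|P_5P_1| = √((0)² + (12)²) = √144 = 12
Perimeter = 5 + 10 + 25 + 10 + 12 = 62.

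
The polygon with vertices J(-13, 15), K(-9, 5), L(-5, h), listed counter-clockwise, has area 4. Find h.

-3

The doubled signed area Σ (x_i y_{i+1} − x_{i+1} y_i) is linear in h.
With h=0 it equals 20; the coefficient of h is 4 (from the two edges through L).
So 4·h + 20 = 2·4 = 8 ⇒ h = -3.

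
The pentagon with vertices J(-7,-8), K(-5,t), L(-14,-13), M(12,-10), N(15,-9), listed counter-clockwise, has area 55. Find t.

-10

Write out the shoelace sum; only the two edges meeting at K involve t:
2·Area = [((-7)·t − (-5)·(-8)) + ((-5)·(-13) − (-14)·t)] + 155
       = 7·t + 180 = 110
⇒ t = -10.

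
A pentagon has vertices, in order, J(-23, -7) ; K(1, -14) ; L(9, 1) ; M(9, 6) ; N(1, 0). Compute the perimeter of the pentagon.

|JK| = √((24)² + (-7)²) = √625 = 25
|KL| = √((8)² + (15)²) = √289 = 17
|LM| = √((0)² + (5)²) = √25 = 5
|MN| = √((-8)² + (-6)²) = √100 = 10
|NJ| = √((-24)² + (-7)²) = √625 = 25
Perimeter = 25 + 17 + 5 + 10 + 25 = 82.

82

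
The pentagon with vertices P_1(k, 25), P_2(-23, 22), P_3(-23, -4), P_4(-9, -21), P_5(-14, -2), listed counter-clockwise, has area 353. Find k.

-12

The doubled signed area Σ (x_i y_{i+1} − x_{i+1} y_i) is linear in k.
With k=0 it equals 994; the coefficient of k is 24 (from the two edges through P_1).
So 24·k + 994 = 2·353 = 706 ⇒ k = -12.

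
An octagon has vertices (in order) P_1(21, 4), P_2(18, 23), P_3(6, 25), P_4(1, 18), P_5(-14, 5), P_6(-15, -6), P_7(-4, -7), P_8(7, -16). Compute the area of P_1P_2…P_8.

890

P_1→P_2: (21)(23) − (18)(4) = 411
P_2→P_3: (18)(25) − (6)(23) = 312
P_3→P_4: (6)(18) − (1)(25) = 83
P_4→P_5: (1)(5) − (-14)(18) = 257
P_5→P_6: (-14)(-6) − (-15)(5) = 159
P_6→P_7: (-15)(-7) − (-4)(-6) = 81
P_7→P_8: (-4)(-16) − (7)(-7) = 113
P_8→P_1: (7)(4) − (21)(-16) = 364
Σ = 1780
Area = |Σ|/2 = 890.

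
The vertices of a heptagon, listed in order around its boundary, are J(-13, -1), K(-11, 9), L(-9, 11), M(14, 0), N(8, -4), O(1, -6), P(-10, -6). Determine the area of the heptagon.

278

Σ = (-128) + (-40) + (-154) + (-56) + (-44) + (-66) + (-68) = -556
Area = |Σ|/2 = 278.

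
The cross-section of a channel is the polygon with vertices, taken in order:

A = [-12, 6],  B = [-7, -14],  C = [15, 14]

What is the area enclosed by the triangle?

Apply the surveyor's formula: 2A = Σ (x_i·y_{i+1} − x_{i+1}·y_i), indices taken mod 3.
A→B: (-12)(-14) − (-7)(6) = 210
B→C: (-7)(14) − (15)(-14) = 112
C→A: (15)(6) − (-12)(14) = 258
Σ = 580
Area = |Σ|/2 = 290.

290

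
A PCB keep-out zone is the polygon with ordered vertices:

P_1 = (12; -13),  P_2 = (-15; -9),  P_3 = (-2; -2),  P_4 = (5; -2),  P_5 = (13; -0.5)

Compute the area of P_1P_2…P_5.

208.25

Apply the shoelace formula: 2A = Σ (x_i·y_{i+1} − x_{i+1}·y_i), indices taken mod 5.
Σ = (-303) + (12) + (14) + (23.5) + (-163) = -416.5
Area = |Σ|/2 = 208.25.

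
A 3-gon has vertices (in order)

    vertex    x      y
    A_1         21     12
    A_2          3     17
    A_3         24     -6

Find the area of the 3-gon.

154.5

Apply the shoelace formula: 2A = Σ (x_i·y_{i+1} − x_{i+1}·y_i), indices taken mod 3.
Σ = (321) + (-426) + (414) = 309
Area = |Σ|/2 = 154.5.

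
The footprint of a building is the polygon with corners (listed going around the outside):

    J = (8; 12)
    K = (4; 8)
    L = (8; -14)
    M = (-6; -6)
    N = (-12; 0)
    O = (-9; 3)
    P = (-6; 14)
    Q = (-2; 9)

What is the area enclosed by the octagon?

Apply the surveyor's formula: 2A = Σ (x_i·y_{i+1} − x_{i+1}·y_i), indices taken mod 8.
Cross-terms: 16, -120, -132, -72, -36, -108, -26, -96  ⇒  Σ = -574
Area = |Σ|/2 = 287.

287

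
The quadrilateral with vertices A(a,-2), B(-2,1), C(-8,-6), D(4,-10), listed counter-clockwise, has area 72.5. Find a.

Write out the shoelace sum; only the two edges meeting at A involve a:
2·Area = [(4·(-2) − a·(-10)) + (a·1 − (-2)·(-2))] + 124
       = 11·a + 112 = 145
⇒ a = 3.

3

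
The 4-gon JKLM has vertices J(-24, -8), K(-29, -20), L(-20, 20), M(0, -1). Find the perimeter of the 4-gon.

108

|JK| = √((-5)² + (-12)²) = √169 = 13
|KL| = √((9)² + (40)²) = √1681 = 41
|LM| = √((20)² + (-21)²) = √841 = 29
|MJ| = √((-24)² + (-7)²) = √625 = 25
Perimeter = 13 + 41 + 29 + 25 = 108.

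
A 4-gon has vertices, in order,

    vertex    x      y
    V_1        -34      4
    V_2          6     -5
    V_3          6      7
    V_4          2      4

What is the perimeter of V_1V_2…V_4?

|V_1V_2| = √((40)² + (-9)²) = √1681 = 41
|V_2V_3| = √((0)² + (12)²) = √144 = 12
|V_3V_4| = √((-4)² + (-3)²) = √25 = 5
|V_4V_1| = √((-36)² + (0)²) = √1296 = 36
Perimeter = 41 + 12 + 5 + 36 = 94.

94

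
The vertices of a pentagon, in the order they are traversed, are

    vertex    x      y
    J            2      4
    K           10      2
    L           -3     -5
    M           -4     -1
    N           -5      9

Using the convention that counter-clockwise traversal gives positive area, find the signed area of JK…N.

Apply the surveyor's formula: 2A = Σ (x_i·y_{i+1} − x_{i+1}·y_i), indices taken mod 5.
Cross-terms: -36, -44, -17, -41, -38  ⇒  Σ = -176
Signed area = Σ/2 = -88 (negative ⇒ clockwise traversal).

-88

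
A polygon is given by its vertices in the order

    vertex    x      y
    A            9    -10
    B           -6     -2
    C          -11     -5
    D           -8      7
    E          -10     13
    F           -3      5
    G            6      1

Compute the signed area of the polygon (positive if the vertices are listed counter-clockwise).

-167

Σ = (-78) + (8) + (-117) + (-34) + (-11) + (-33) + (-69) = -334
Signed area = Σ/2 = -167 (negative ⇒ clockwise traversal).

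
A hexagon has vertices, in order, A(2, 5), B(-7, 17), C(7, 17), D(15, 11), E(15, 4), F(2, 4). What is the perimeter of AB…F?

60

|AB| = √((-9)² + (12)²) = √225 = 15
|BC| = √((14)² + (0)²) = √196 = 14
|CD| = √((8)² + (-6)²) = √100 = 10
|DE| = √((0)² + (-7)²) = √49 = 7
|EF| = √((-13)² + (0)²) = √169 = 13
|FA| = √((0)² + (1)²) = √1 = 1
Perimeter = 15 + 14 + 10 + 7 + 13 + 1 = 60.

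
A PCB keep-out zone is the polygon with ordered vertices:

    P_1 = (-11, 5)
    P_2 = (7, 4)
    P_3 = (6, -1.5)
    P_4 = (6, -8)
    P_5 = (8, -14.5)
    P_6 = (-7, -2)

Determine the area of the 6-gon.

Apply the shoelace (surveyor's) formula: 2A = Σ (x_i·y_{i+1} − x_{i+1}·y_i), indices taken mod 6.
Cross-terms: -79, -34.5, -39, -23, -117.5, -57  ⇒  Σ = -350
Area = |Σ|/2 = 175.

175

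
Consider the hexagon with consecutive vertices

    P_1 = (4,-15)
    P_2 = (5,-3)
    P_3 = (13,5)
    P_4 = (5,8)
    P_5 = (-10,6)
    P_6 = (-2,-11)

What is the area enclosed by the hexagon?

256

P_1→P_2: (4)(-3) − (5)(-15) = 63
P_2→P_3: (5)(5) − (13)(-3) = 64
P_3→P_4: (13)(8) − (5)(5) = 79
P_4→P_5: (5)(6) − (-10)(8) = 110
P_5→P_6: (-10)(-11) − (-2)(6) = 122
P_6→P_1: (-2)(-15) − (4)(-11) = 74
Σ = 512
Area = |Σ|/2 = 256.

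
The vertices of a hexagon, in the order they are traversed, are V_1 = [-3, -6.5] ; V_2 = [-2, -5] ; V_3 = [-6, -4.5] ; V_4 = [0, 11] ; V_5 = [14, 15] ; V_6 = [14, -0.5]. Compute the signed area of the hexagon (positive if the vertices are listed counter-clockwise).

-274.25

Cross-terms: 2, -21, -66, -154, -217, -92.5  ⇒  Σ = -548.5
Signed area = Σ/2 = -274.25 (negative ⇒ clockwise traversal).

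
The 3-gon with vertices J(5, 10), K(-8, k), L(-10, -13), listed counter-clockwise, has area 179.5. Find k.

14

Write out the shoelace sum; only the two edges meeting at K involve k:
2·Area = [(5·k − (-8)·10) + ((-8)·(-13) − (-10)·k)] + -35
       = 15·k + 149 = 359
⇒ k = 14.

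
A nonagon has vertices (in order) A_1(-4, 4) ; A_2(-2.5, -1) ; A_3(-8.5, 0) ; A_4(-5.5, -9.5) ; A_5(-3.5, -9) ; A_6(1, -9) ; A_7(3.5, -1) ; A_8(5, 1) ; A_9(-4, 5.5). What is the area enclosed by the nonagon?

Σ = (14) + (-8.5) + (80.75) + (16.25) + (40.5) + (30.5) + (8.5) + (31.5) + (6) = 219.5
Area = |Σ|/2 = 109.75.

109.75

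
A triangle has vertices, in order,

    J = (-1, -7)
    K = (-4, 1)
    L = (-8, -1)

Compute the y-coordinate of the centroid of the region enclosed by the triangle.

Apply the shoelace formula. First the cross-terms c_i = x_i·y_{i+1} − x_{i+1}·y_i:
  -29, 12, 55  ⇒  2A = 38, A = 19.
Then Σ (y_i + y_{i+1})·c_i = -266, so ȳ = -266 / (6·19) = -7/3.

-7/3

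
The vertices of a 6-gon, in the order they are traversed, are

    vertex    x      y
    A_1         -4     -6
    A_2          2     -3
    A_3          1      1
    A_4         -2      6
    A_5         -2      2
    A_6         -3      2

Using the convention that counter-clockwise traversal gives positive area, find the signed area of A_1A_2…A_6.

Apply the surveyor's formula: 2A = Σ (x_i·y_{i+1} − x_{i+1}·y_i), indices taken mod 6.
Cross-terms: 24, 5, 8, 8, 2, 26  ⇒  Σ = 73
Signed area = Σ/2 = 36.5 (positive ⇒ counter-clockwise traversal).

36.5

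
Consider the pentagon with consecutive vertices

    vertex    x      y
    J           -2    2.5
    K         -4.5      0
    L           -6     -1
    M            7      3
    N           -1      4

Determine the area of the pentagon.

20.625

Σ = (11.25) + (4.5) + (-11) + (31) + (5.5) = 41.25
Area = |Σ|/2 = 20.625.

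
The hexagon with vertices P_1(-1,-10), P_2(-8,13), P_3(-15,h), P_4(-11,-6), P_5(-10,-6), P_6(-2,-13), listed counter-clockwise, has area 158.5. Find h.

Write out the shoelace sum; only the two edges meeting at P_3 involve h:
2·Area = [((-8)·h − (-15)·13) + ((-15)·(-6) − (-11)·h)] + 38
       = 3·h + 323 = 317
⇒ h = -2.

-2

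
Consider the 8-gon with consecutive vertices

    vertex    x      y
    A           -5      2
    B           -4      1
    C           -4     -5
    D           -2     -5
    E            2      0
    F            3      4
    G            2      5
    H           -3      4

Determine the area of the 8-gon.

49.5

A→B: (-5)(1) − (-4)(2) = 3
B→C: (-4)(-5) − (-4)(1) = 24
C→D: (-4)(-5) − (-2)(-5) = 10
D→E: (-2)(0) − (2)(-5) = 10
E→F: (2)(4) − (3)(0) = 8
F→G: (3)(5) − (2)(4) = 7
G→H: (2)(4) − (-3)(5) = 23
H→A: (-3)(2) − (-5)(4) = 14
Σ = 99
Area = |Σ|/2 = 49.5.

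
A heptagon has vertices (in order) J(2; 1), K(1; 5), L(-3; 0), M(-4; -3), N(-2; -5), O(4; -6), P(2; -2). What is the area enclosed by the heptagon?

J→K: (2)(5) − (1)(1) = 9
K→L: (1)(0) − (-3)(5) = 15
L→M: (-3)(-3) − (-4)(0) = 9
M→N: (-4)(-5) − (-2)(-3) = 14
N→O: (-2)(-6) − (4)(-5) = 32
O→P: (4)(-2) − (2)(-6) = 4
P→J: (2)(1) − (2)(-2) = 6
Σ = 89
Area = |Σ|/2 = 44.5.

44.5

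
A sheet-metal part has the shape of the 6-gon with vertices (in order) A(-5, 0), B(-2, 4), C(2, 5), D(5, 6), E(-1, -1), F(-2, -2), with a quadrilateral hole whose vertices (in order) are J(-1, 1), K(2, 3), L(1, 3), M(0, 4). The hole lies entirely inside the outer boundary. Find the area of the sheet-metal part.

27

Outer boundary:
Cross-terms: -20, -18, -13, 1, 0, -10  ⇒  Σ = -60
Area = |Σ|/2 = 30.
Hole:
Apply Gauss's area formula: 2A = Σ (x_i·y_{i+1} − x_{i+1}·y_i), indices taken mod 4.
J→K: (-1)(3) − (2)(1) = -5
K→L: (2)(3) − (1)(3) = 3
L→M: (1)(4) − (0)(3) = 4
M→J: (0)(1) − (-1)(4) = 4
Σ = 6
Area = |Σ|/2 = 3.
Net area = 30 − 3 = 27.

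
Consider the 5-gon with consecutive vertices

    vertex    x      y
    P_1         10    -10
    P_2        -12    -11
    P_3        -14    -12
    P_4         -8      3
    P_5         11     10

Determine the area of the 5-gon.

350.5

Apply the shoelace (surveyor's) formula: 2A = Σ (x_i·y_{i+1} − x_{i+1}·y_i), indices taken mod 5.
Σ = (-230) + (-10) + (-138) + (-113) + (-210) = -701
Area = |Σ|/2 = 350.5.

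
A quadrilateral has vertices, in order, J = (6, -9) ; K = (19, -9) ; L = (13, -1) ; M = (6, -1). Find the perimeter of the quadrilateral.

38

|JK| = √((13)² + (0)²) = √169 = 13
|KL| = √((-6)² + (8)²) = √100 = 10
|LM| = √((-7)² + (0)²) = √49 = 7
|MJ| = √((0)² + (-8)²) = √64 = 8
Perimeter = 13 + 10 + 7 + 8 = 38.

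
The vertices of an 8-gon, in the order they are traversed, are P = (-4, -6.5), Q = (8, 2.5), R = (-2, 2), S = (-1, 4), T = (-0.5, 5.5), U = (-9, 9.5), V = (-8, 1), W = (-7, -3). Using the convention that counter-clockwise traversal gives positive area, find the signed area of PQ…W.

114.875

Cross-terms: 42, 21, -6, -3.5, 44.75, 67, 31, 33.5  ⇒  Σ = 229.75
Signed area = Σ/2 = 114.875 (positive ⇒ counter-clockwise traversal).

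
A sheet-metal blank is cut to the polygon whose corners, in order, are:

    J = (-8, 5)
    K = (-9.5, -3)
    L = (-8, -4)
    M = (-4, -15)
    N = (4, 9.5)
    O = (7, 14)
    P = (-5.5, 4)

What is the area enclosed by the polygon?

Apply Gauss's area formula: 2A = Σ (x_i·y_{i+1} − x_{i+1}·y_i), indices taken mod 7.
Σ = (71.5) + (14) + (104) + (22) + (-10.5) + (105) + (4.5) = 310.5
Area = |Σ|/2 = 155.25.

155.25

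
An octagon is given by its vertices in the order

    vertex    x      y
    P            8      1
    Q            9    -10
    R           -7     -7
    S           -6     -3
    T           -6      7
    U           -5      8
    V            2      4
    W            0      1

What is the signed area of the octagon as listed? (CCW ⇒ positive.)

Apply the shoelace formula: 2A = Σ (x_i·y_{i+1} − x_{i+1}·y_i), indices taken mod 8.
Cross-terms: -89, -133, -21, -60, -13, -36, 2, -8  ⇒  Σ = -358
Signed area = Σ/2 = -179 (negative ⇒ clockwise traversal).

-179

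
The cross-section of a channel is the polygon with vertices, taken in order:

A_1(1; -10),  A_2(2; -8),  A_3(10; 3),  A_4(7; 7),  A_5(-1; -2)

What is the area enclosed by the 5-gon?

76

Σ = (12) + (86) + (49) + (-7) + (12) = 152
Area = |Σ|/2 = 76.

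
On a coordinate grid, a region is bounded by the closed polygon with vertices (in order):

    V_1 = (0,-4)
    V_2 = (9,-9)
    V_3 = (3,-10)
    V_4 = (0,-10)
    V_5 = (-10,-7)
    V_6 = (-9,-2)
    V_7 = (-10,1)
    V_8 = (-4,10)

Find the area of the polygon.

Cross-terms: 36, -63, -30, -100, -43, -29, -96, 16  ⇒  Σ = -309
Area = |Σ|/2 = 154.5.

154.5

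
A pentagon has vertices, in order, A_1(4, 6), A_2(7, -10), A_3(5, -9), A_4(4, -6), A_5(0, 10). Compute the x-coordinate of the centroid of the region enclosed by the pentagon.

Apply the surveyor's formula. First the cross-terms c_i = x_i·y_{i+1} − x_{i+1}·y_i:
  -82, -13, 6, 40, -40  ⇒  2A = -89, A = -44.5.
Then Σ (x_i + x_{i+1})·c_i = -1004, so x̄ = -1004 / (6·(-44.5)) = 1004/267.

1004/267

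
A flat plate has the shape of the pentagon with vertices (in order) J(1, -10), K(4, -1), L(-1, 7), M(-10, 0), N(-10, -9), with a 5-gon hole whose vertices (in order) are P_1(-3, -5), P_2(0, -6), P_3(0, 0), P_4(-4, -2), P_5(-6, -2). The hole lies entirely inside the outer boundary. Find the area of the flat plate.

148.5

Outer boundary:
Cross-terms: 39, 27, 70, 90, 109  ⇒  Σ = 335
Area = |Σ|/2 = 167.5.
Hole:
Apply the surveyor's formula: 2A = Σ (x_i·y_{i+1} − x_{i+1}·y_i), indices taken mod 5.
Σ = (18) + (0) + (0) + (-4) + (24) = 38
Area = |Σ|/2 = 19.
Net area = 167.5 − 19 = 148.5.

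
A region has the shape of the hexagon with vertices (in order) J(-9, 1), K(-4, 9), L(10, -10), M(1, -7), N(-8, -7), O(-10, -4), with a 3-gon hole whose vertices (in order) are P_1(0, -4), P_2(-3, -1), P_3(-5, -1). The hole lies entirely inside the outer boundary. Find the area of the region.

Outer boundary:
Apply the shoelace (surveyor's) formula: 2A = Σ (x_i·y_{i+1} − x_{i+1}·y_i), indices taken mod 6.
J→K: (-9)(9) − (-4)(1) = -77
K→L: (-4)(-10) − (10)(9) = -50
L→M: (10)(-7) − (1)(-10) = -60
M→N: (1)(-7) − (-8)(-7) = -63
N→O: (-8)(-4) − (-10)(-7) = -38
O→J: (-10)(1) − (-9)(-4) = -46
Σ = -334
Area = |Σ|/2 = 167.
Hole:
Apply the shoelace (surveyor's) formula: 2A = Σ (x_i·y_{i+1} − x_{i+1}·y_i), indices taken mod 3.
Cross-terms: -12, -2, 20  ⇒  Σ = 6
Area = |Σ|/2 = 3.
Net area = 167 − 3 = 164.

164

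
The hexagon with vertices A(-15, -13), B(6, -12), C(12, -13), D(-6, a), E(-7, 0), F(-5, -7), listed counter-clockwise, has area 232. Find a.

The doubled signed area Σ (x_i y_{i+1} − x_{i+1} y_i) is linear in a.
With a=0 it equals 255; the coefficient of a is 19 (from the two edges through D).
So 19·a + 255 = 2·232 = 464 ⇒ a = 11.

11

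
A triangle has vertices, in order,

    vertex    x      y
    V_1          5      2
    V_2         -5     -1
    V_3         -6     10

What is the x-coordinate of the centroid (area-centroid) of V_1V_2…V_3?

Apply Gauss's area formula. First the cross-terms c_i = x_i·y_{i+1} − x_{i+1}·y_i:
  5, -56, -62  ⇒  2A = -113, A = -56.5.
Then Σ (x_i + x_{i+1})·c_i = 678, so x̄ = 678 / (6·(-56.5)) = -2.

-2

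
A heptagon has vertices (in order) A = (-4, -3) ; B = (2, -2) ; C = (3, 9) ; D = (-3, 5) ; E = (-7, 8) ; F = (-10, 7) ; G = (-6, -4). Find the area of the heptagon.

103

Σ = (14) + (24) + (42) + (11) + (31) + (82) + (2) = 206
Area = |Σ|/2 = 103.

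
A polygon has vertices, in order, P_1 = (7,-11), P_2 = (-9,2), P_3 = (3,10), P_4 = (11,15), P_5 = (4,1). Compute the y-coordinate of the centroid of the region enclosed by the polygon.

381/173

Apply the shoelace formula. First the cross-terms c_i = x_i·y_{i+1} − x_{i+1}·y_i:
  -85, -96, -65, -49, -51  ⇒  2A = -346, A = -173.
Then Σ (y_i + y_{i+1})·c_i = -2286, so ȳ = -2286 / (6·(-173)) = 381/173.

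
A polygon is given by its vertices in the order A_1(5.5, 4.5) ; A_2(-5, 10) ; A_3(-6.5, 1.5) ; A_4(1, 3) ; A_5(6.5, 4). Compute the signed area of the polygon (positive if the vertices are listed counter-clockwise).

52.875

Σ = (77.5) + (57.5) + (-21) + (-15.5) + (7.25) = 105.75
Signed area = Σ/2 = 52.875 (positive ⇒ counter-clockwise traversal).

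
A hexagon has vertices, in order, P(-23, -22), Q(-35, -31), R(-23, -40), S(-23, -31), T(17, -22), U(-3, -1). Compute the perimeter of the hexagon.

|PQ| = √((-12)² + (-9)²) = √225 = 15
|QR| = √((12)² + (-9)²) = √225 = 15
|RS| = √((0)² + (9)²) = √81 = 9
|ST| = √((40)² + (9)²) = √1681 = 41
|TU| = √((-20)² + (21)²) = √841 = 29
|UP| = √((-20)² + (-21)²) = √841 = 29
Perimeter = 15 + 15 + 9 + 41 + 29 + 29 = 138.

138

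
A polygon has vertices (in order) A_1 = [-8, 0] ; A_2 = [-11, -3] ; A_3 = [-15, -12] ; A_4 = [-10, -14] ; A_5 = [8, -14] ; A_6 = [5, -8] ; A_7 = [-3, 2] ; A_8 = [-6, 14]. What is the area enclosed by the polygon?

263.5

Cross-terms: 24, 87, 90, 252, 6, -14, -30, 112  ⇒  Σ = 527
Area = |Σ|/2 = 263.5.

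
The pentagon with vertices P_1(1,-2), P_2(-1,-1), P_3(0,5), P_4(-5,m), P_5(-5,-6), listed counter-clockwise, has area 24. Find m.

-3

Write out the shoelace sum; only the two edges meeting at P_4 involve m:
2·Area = [(0·m − (-5)·5) + ((-5)·(-6) − (-5)·m)] + 8
       = 5·m + 63 = 48
⇒ m = -3.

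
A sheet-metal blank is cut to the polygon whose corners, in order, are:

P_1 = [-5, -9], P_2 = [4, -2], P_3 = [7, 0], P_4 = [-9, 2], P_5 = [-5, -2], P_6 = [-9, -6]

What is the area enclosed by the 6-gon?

82.5

Cross-terms: 46, 14, 14, 28, 12, 51  ⇒  Σ = 165
Area = |Σ|/2 = 82.5.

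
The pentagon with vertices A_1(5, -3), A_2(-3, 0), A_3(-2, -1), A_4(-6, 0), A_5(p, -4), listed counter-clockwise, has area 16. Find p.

0

The doubled signed area Σ (x_i y_{i+1} − x_{i+1} y_i) is linear in p.
With p=0 it equals 32; the coefficient of p is -3 (from the two edges through A_5).
So -3·p + 32 = 2·16 = 32 ⇒ p = 0.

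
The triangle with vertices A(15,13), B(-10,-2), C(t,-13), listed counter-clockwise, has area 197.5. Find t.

-2

The doubled signed area Σ (x_i y_{i+1} − x_{i+1} y_i) is linear in t.
With t=0 it equals 425; the coefficient of t is 15 (from the two edges through C).
So 15·t + 425 = 2·197.5 = 395 ⇒ t = -2.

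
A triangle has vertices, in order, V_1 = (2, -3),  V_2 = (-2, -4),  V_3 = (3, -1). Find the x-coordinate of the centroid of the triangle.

1

Apply the shoelace (surveyor's) formula. First the cross-terms c_i = x_i·y_{i+1} − x_{i+1}·y_i:
  -14, 14, -7  ⇒  2A = -7, A = -3.5.
Then Σ (x_i + x_{i+1})·c_i = -21, so x̄ = -21 / (6·(-3.5)) = 1.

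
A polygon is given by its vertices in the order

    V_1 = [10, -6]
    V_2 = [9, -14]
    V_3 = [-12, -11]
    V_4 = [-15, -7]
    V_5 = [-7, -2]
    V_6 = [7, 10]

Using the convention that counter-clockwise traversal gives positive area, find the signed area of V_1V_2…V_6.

Apply the shoelace formula: 2A = Σ (x_i·y_{i+1} − x_{i+1}·y_i), indices taken mod 6.
Σ = (-86) + (-267) + (-81) + (-19) + (-56) + (-142) = -651
Signed area = Σ/2 = -325.5 (negative ⇒ clockwise traversal).

-325.5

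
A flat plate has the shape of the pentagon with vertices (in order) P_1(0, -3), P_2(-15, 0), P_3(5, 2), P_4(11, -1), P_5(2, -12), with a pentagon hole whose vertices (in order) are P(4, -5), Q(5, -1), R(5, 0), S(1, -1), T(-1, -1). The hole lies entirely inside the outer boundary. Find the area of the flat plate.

105

Outer boundary:
Cross-terms: -45, -30, -27, -130, -6  ⇒  Σ = -238
Area = |Σ|/2 = 119.
Hole:
P→Q: (4)(-1) − (5)(-5) = 21
Q→R: (5)(0) − (5)(-1) = 5
R→S: (5)(-1) − (1)(0) = -5
S→T: (1)(-1) − (-1)(-1) = -2
T→P: (-1)(-5) − (4)(-1) = 9
Σ = 28
Area = |Σ|/2 = 14.
Net area = 119 − 14 = 105.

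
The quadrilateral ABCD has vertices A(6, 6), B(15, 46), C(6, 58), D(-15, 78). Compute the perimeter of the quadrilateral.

|AB| = √((9)² + (40)²) = √1681 = 41
|BC| = √((-9)² + (12)²) = √225 = 15
|CD| = √((-21)² + (20)²) = √841 = 29
|DA| = √((21)² + (-72)²) = √5625 = 75
Perimeter = 41 + 15 + 29 + 75 = 160.

160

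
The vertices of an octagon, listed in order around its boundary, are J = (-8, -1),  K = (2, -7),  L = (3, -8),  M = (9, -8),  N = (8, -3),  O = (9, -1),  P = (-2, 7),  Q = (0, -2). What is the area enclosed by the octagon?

108

Apply Gauss's area formula: 2A = Σ (x_i·y_{i+1} − x_{i+1}·y_i), indices taken mod 8.
Cross-terms: 58, 5, 48, 37, 19, 61, 4, -16  ⇒  Σ = 216
Area = |Σ|/2 = 108.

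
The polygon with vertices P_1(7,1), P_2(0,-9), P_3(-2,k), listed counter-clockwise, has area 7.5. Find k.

Write out the shoelace sum; only the two edges meeting at P_3 involve k:
2·Area = [(0·k − (-2)·(-9)) + ((-2)·1 − 7·k)] + -63
       = -7·k + -83 = 15
⇒ k = -14.

-14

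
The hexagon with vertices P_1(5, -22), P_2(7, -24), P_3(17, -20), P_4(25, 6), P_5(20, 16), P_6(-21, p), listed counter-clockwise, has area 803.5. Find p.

-25

Write out the shoelace sum; only the two edges meeting at P_6 involve p:
2·Area = [(20·p − (-21)·16) + ((-21)·(-22) − 5·p)] + 1184
       = 15·p + 1982 = 1607
⇒ p = -25.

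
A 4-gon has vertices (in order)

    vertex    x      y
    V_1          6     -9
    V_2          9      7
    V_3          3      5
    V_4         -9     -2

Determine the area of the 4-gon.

139.5

Apply the shoelace (surveyor's) formula: 2A = Σ (x_i·y_{i+1} − x_{i+1}·y_i), indices taken mod 4.
Σ = (123) + (24) + (39) + (93) = 279
Area = |Σ|/2 = 139.5.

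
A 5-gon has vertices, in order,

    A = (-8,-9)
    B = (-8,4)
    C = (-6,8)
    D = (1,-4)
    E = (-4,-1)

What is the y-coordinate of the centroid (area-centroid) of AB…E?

Apply the surveyor's formula. First the cross-terms c_i = x_i·y_{i+1} − x_{i+1}·y_i:
  -104, -40, 16, -17, 28  ⇒  2A = -117, A = -58.5.
Then Σ (y_i + y_{i+1})·c_i = -91, so ȳ = -91 / (6·(-58.5)) = 7/27.

7/27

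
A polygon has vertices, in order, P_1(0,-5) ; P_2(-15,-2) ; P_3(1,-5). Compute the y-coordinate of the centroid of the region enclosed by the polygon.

Apply the shoelace (surveyor's) formula. First the cross-terms c_i = x_i·y_{i+1} − x_{i+1}·y_i:
  -75, 77, -5  ⇒  2A = -3, A = -1.5.
Then Σ (y_i + y_{i+1})·c_i = 36, so ȳ = 36 / (6·(-1.5)) = -4.

-4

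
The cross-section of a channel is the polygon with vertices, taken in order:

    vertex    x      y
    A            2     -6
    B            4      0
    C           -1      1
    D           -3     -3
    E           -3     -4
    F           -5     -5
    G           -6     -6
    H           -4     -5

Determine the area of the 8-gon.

36

Apply the shoelace (surveyor's) formula: 2A = Σ (x_i·y_{i+1} − x_{i+1}·y_i), indices taken mod 8.
A→B: (2)(0) − (4)(-6) = 24
B→C: (4)(1) − (-1)(0) = 4
C→D: (-1)(-3) − (-3)(1) = 6
D→E: (-3)(-4) − (-3)(-3) = 3
E→F: (-3)(-5) − (-5)(-4) = -5
F→G: (-5)(-6) − (-6)(-5) = 0
G→H: (-6)(-5) − (-4)(-6) = 6
H→A: (-4)(-6) − (2)(-5) = 34
Σ = 72
Area = |Σ|/2 = 36.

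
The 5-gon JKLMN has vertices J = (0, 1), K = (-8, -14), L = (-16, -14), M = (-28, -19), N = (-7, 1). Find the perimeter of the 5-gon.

|JK| = √((-8)² + (-15)²) = √289 = 17
|KL| = √((-8)² + (0)²) = √64 = 8
|LM| = √((-12)² + (-5)²) = √169 = 13
|MN| = √((21)² + (20)²) = √841 = 29
|NJ| = √((7)² + (0)²) = √49 = 7
Perimeter = 17 + 8 + 13 + 29 + 7 = 74.

74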